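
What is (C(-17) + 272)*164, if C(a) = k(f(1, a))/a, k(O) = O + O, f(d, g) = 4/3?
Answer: 2273696/51 ≈ 44582.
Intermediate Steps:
f(d, g) = 4/3 (f(d, g) = 4*(1/3) = 4/3)
k(O) = 2*O
C(a) = 8/(3*a) (C(a) = (2*(4/3))/a = 8/(3*a))
(C(-17) + 272)*164 = ((8/3)/(-17) + 272)*164 = ((8/3)*(-1/17) + 272)*164 = (-8/51 + 272)*164 = (13864/51)*164 = 2273696/51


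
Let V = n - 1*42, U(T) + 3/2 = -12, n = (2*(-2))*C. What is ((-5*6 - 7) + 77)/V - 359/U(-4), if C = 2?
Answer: 3482/135 ≈ 25.793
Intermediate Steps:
n = -8 (n = (2*(-2))*2 = -4*2 = -8)
U(T) = -27/2 (U(T) = -3/2 - 12 = -27/2)
V = -50 (V = -8 - 1*42 = -8 - 42 = -50)
((-5*6 - 7) + 77)/V - 359/U(-4) = ((-5*6 - 7) + 77)/(-50) - 359/(-27/2) = ((-30 - 7) + 77)*(-1/50) - 359*(-2/27) = (-37 + 77)*(-1/50) + 718/27 = 40*(-1/50) + 718/27 = -4/5 + 718/27 = 3482/135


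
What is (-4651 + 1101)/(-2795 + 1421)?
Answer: 1775/687 ≈ 2.5837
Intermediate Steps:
(-4651 + 1101)/(-2795 + 1421) = -3550/(-1374) = -3550*(-1/1374) = 1775/687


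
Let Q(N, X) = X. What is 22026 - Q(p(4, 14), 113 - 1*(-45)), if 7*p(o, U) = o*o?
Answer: 21868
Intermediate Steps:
p(o, U) = o²/7 (p(o, U) = (o*o)/7 = o²/7)
22026 - Q(p(4, 14), 113 - 1*(-45)) = 22026 - (113 - 1*(-45)) = 22026 - (113 + 45) = 22026 - 1*158 = 22026 - 158 = 21868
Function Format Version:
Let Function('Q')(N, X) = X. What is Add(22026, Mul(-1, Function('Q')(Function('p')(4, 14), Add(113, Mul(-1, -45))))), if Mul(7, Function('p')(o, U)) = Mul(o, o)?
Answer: 21868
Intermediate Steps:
Function('p')(o, U) = Mul(Rational(1, 7), Pow(o, 2)) (Function('p')(o, U) = Mul(Rational(1, 7), Mul(o, o)) = Mul(Rational(1, 7), Pow(o, 2)))
Add(22026, Mul(-1, Function('Q')(Function('p')(4, 14), Add(113, Mul(-1, -45))))) = Add(22026, Mul(-1, Add(113, Mul(-1, -45)))) = Add(22026, Mul(-1, Add(113, 45))) = Add(22026, Mul(-1, 158)) = Add(22026, -158) = 21868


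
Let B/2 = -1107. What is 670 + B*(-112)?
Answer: 248638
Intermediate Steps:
B = -2214 (B = 2*(-1107) = -2214)
670 + B*(-112) = 670 - 2214*(-112) = 670 + 247968 = 248638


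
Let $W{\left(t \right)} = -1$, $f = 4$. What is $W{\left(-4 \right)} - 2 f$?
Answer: $-9$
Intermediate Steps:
$W{\left(-4 \right)} - 2 f = -1 - 8 = -9$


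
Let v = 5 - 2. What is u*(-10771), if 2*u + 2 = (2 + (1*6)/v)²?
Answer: -75397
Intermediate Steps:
v = 3
u = 7 (u = -1 + (2 + (1*6)/3)²/2 = -1 + (2 + 6*(⅓))²/2 = -1 + (2 + 2)²/2 = -1 + (½)*4² = -1 + (½)*16 = -1 + 8 = 7)
u*(-10771) = 7*(-10771) = -75397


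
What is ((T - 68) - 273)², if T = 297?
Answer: 1936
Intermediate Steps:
((T - 68) - 273)² = ((297 - 68) - 273)² = (229 - 273)² = (-44)² = 1936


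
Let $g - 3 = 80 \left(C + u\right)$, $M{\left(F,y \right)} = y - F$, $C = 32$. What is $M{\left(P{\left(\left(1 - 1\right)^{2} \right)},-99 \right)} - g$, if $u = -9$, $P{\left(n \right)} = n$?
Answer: $-1942$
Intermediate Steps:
$g = 1843$ ($g = 3 + 80 \left(32 - 9\right) = 3 + 80 \cdot 23 = 3 + 1840 = 1843$)
$M{\left(P{\left(\left(1 - 1\right)^{2} \right)},-99 \right)} - g = \left(-99 - \left(1 - 1\right)^{2}\right) - 1843 = \left(-99 - 0^{2}\right) - 1843 = \left(-99 - 0\right) - 1843 = \left(-99 + 0\right) - 1843 = -99 - 1843 = -1942$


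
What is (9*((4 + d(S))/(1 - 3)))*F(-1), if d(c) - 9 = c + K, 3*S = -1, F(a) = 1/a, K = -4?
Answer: 39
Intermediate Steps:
S = -1/3 (S = (1/3)*(-1) = -1/3 ≈ -0.33333)
d(c) = 5 + c (d(c) = 9 + (c - 4) = 9 + (-4 + c) = 5 + c)
(9*((4 + d(S))/(1 - 3)))*F(-1) = (9*((4 + (5 - 1/3))/(1 - 3)))/(-1) = (9*((4 + 14/3)/(-2)))*(-1) = (9*((26/3)*(-1/2)))*(-1) = (9*(-13/3))*(-1) = -39*(-1) = 39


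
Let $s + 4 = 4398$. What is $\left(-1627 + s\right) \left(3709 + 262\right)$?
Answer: $10987757$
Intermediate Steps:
$s = 4394$ ($s = -4 + 4398 = 4394$)
$\left(-1627 + s\right) \left(3709 + 262\right) = \left(-1627 + 4394\right) \left(3709 + 262\right) = 2767 \cdot 3971 = 10987757$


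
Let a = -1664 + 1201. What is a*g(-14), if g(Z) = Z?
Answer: 6482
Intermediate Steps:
a = -463
a*g(-14) = -463*(-14) = 6482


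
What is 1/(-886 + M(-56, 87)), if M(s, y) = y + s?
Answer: -1/855 ≈ -0.0011696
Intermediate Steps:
M(s, y) = s + y
1/(-886 + M(-56, 87)) = 1/(-886 + (-56 + 87)) = 1/(-886 + 31) = 1/(-855) = -1/855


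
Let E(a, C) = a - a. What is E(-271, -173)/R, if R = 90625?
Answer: 0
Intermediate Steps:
E(a, C) = 0
E(-271, -173)/R = 0/90625 = 0*(1/90625) = 0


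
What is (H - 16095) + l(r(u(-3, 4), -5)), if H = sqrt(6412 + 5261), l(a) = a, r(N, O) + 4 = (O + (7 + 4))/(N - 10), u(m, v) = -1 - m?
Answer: -64399/4 + 3*sqrt(1297) ≈ -15992.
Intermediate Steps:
r(N, O) = -4 + (11 + O)/(-10 + N) (r(N, O) = -4 + (O + (7 + 4))/(N - 10) = -4 + (O + 11)/(-10 + N) = -4 + (11 + O)/(-10 + N))
H = 3*sqrt(1297) (H = sqrt(11673) = 3*sqrt(1297) ≈ 108.04)
(H - 16095) + l(r(u(-3, 4), -5)) = (3*sqrt(1297) - 16095) + (51 - 5 - 4*(-1 - 1*(-3)))/(-10 + (-1 - 1*(-3))) = (-16095 + 3*sqrt(1297)) + (51 - 5 - 4*(-1 + 3))/(-10 + (-1 + 3)) = (-16095 + 3*sqrt(1297)) + (51 - 5 - 4*2)/(-10 + 2) = (-16095 + 3*sqrt(1297)) + (51 - 5 - 8)/(-8) = (-16095 + 3*sqrt(1297)) - 1/8*38 = (-16095 + 3*sqrt(1297)) - 19/4 = -64399/4 + 3*sqrt(1297)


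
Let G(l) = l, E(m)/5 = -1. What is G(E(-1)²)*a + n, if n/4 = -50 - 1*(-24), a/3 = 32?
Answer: 2296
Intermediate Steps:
a = 96 (a = 3*32 = 96)
E(m) = -5 (E(m) = 5*(-1) = -5)
n = -104 (n = 4*(-50 - 1*(-24)) = 4*(-50 + 24) = 4*(-26) = -104)
G(E(-1)²)*a + n = (-5)²*96 - 104 = 25*96 - 104 = 2400 - 104 = 2296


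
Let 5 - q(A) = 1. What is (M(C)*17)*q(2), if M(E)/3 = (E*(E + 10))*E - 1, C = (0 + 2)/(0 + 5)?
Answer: 16932/125 ≈ 135.46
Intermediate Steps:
q(A) = 4 (q(A) = 5 - 1*1 = 5 - 1 = 4)
C = ⅖ (C = 2/5 = 2*(⅕) = ⅖ ≈ 0.40000)
M(E) = -3 + 3*E²*(10 + E) (M(E) = 3*((E*(E + 10))*E - 1) = 3*((E*(10 + E))*E - 1) = 3*(E²*(10 + E) - 1) = 3*(-1 + E²*(10 + E)) = -3 + 3*E²*(10 + E))
(M(C)*17)*q(2) = ((-3 + 3*(⅖)³ + 30*(⅖)²)*17)*4 = ((-3 + 3*(8/125) + 30*(4/25))*17)*4 = ((-3 + 24/125 + 24/5)*17)*4 = ((249/125)*17)*4 = (4233/125)*4 = 16932/125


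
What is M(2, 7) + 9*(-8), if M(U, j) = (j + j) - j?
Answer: -65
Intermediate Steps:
M(U, j) = j (M(U, j) = 2*j - j = j)
M(2, 7) + 9*(-8) = 7 + 9*(-8) = 7 - 72 = -65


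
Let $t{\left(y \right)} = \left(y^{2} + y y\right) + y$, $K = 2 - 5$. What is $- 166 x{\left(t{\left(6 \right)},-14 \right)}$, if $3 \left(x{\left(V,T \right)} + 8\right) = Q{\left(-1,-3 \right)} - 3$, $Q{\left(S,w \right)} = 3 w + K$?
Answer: $2158$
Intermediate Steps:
$K = -3$ ($K = 2 - 5 = -3$)
$Q{\left(S,w \right)} = -3 + 3 w$ ($Q{\left(S,w \right)} = 3 w - 3 = -3 + 3 w$)
$t{\left(y \right)} = y + 2 y^{2}$ ($t{\left(y \right)} = \left(y^{2} + y^{2}\right) + y = 2 y^{2} + y = y + 2 y^{2}$)
$x{\left(V,T \right)} = -13$ ($x{\left(V,T \right)} = -8 + \frac{\left(-3 + 3 \left(-3\right)\right) - 3}{3} = -8 + \frac{\left(-3 - 9\right) - 3}{3} = -8 + \frac{-12 - 3}{3} = -8 + \frac{1}{3} \left(-15\right) = -8 - 5 = -13$)
$- 166 x{\left(t{\left(6 \right)},-14 \right)} = \left(-166\right) \left(-13\right) = 2158$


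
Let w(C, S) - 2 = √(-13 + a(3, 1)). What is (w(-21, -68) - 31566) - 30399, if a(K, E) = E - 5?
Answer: -61963 + I*√17 ≈ -61963.0 + 4.1231*I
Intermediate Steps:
a(K, E) = -5 + E
w(C, S) = 2 + I*√17 (w(C, S) = 2 + √(-13 + (-5 + 1)) = 2 + √(-13 - 4) = 2 + √(-17) = 2 + I*√17)
(w(-21, -68) - 31566) - 30399 = ((2 + I*√17) - 31566) - 30399 = (-31564 + I*√17) - 30399 = -61963 + I*√17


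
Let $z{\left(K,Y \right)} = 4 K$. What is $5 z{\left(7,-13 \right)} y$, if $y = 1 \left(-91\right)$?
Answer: $-12740$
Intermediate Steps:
$y = -91$
$5 z{\left(7,-13 \right)} y = 5 \cdot 4 \cdot 7 \left(-91\right) = 5 \cdot 28 \left(-91\right) = 140 \left(-91\right) = -12740$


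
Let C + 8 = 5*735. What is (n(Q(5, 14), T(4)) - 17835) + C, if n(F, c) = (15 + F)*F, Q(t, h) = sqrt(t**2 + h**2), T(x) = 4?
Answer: -13947 + 15*sqrt(221) ≈ -13724.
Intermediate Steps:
Q(t, h) = sqrt(h**2 + t**2)
C = 3667 (C = -8 + 5*735 = -8 + 3675 = 3667)
n(F, c) = F*(15 + F)
(n(Q(5, 14), T(4)) - 17835) + C = (sqrt(14**2 + 5**2)*(15 + sqrt(14**2 + 5**2)) - 17835) + 3667 = (sqrt(196 + 25)*(15 + sqrt(196 + 25)) - 17835) + 3667 = (sqrt(221)*(15 + sqrt(221)) - 17835) + 3667 = (-17835 + sqrt(221)*(15 + sqrt(221))) + 3667 = -14168 + sqrt(221)*(15 + sqrt(221))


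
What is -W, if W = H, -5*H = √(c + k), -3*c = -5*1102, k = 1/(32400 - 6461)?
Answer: √11121908581581/389085 ≈ 8.5713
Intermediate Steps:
k = 1/25939 ≈ 3.8552e-5
c = 5510/3 (c = -(-5)*1102/3 = -⅓*(-5510) = 5510/3 ≈ 1836.7)
H = -√11121908581581/389085 (H = -√(5510/3 + 1/25939)/5 = -√11121908581581/389085 ≈ -8.5713)
W = -√11121908581581/389085 ≈ -8.5713
-W = -(-1)*√11121908581581/389085 = √11121908581581/389085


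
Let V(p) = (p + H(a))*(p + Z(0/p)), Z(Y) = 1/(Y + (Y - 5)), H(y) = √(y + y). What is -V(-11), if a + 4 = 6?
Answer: -504/5 ≈ -100.80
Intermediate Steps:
a = 2 (a = -4 + 6 = 2)
H(y) = √2*√y (H(y) = √(2*y) = √2*√y)
Z(Y) = 1/(-5 + 2*Y) (Z(Y) = 1/(Y + (-5 + Y)) = 1/(-5 + 2*Y))
V(p) = (2 + p)*(-⅕ + p) (V(p) = (p + √2*√2)*(p + 1/(-5 + 2*(0/p))) = (p + 2)*(p + 1/(-5 + 2*0)) = (2 + p)*(p + 1/(-5 + 0)) = (2 + p)*(p + 1/(-5)) = (2 + p)*(p - ⅕) = (2 + p)*(-⅕ + p))
-V(-11) = -(-⅖ + (-11)² + (9/5)*(-11)) = -(-⅖ + 121 - 99/5) = -1*504/5 = -504/5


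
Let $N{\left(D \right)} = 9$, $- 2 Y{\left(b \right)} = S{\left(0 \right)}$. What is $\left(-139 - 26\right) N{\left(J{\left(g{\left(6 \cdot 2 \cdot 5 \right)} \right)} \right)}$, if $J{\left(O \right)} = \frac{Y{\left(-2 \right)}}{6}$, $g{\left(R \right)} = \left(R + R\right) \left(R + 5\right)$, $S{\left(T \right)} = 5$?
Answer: $-1485$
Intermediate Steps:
$Y{\left(b \right)} = - \frac{5}{2}$ ($Y{\left(b \right)} = \left(- \frac{1}{2}\right) 5 = - \frac{5}{2}$)
$g{\left(R \right)} = 2 R \left(5 + R\right)$
$J{\left(O \right)} = - \frac{5}{12}$ ($J{\left(O \right)} = - \frac{5}{2 \cdot 6} = \left(- \frac{5}{2}\right) \frac{1}{6} = - \frac{5}{12}$)
$\left(-139 - 26\right) N{\left(J{\left(g{\left(6 \cdot 2 \cdot 5 \right)} \right)} \right)} = \left(-139 - 26\right) 9 = \left(-165\right) 9 = -1485$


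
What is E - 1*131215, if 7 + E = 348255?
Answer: 217033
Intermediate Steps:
E = 348248 (E = -7 + 348255 = 348248)
E - 1*131215 = 348248 - 1*131215 = 348248 - 131215 = 217033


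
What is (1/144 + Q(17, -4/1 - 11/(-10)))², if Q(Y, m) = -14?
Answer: 4060225/20736 ≈ 195.81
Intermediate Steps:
(1/144 + Q(17, -4/1 - 11/(-10)))² = (1/144 - 14)² = (-2015/144)² = 4060225/20736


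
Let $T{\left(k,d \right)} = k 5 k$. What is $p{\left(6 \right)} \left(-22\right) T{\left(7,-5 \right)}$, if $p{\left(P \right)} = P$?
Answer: $-32340$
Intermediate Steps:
$T{\left(k,d \right)} = 5 k^{2}$ ($T{\left(k,d \right)} = 5 k k = 5 k^{2}$)
$p{\left(6 \right)} \left(-22\right) T{\left(7,-5 \right)} = 6 \left(-22\right) 5 \cdot 7^{2} = - 132 \cdot 5 \cdot 49 = \left(-132\right) 245 = -32340$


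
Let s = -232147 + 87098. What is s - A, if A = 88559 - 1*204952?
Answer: -28656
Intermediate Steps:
A = -116393 (A = 88559 - 204952 = -116393)
s = -145049
s - A = -145049 - 1*(-116393) = -145049 + 116393 = -28656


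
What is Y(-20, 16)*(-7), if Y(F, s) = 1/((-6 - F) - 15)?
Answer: 7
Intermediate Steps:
Y(F, s) = 1/(-21 - F)
Y(-20, 16)*(-7) = -1/(21 - 20)*(-7) = -1/1*(-7) = -1*1*(-7) = -1*(-7) = 7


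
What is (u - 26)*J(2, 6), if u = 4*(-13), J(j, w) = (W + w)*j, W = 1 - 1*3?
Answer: -624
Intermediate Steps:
W = -2 (W = 1 - 3 = -2)
J(j, w) = j*(-2 + w) (J(j, w) = (-2 + w)*j = j*(-2 + w))
u = -52
(u - 26)*J(2, 6) = (-52 - 26)*(2*(-2 + 6)) = -156*4 = -78*8 = -624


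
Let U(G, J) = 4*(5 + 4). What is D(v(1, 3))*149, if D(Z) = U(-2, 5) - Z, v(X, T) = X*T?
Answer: 4917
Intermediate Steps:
U(G, J) = 36 (U(G, J) = 4*9 = 36)
v(X, T) = T*X
D(Z) = 36 - Z
D(v(1, 3))*149 = (36 - 3)*149 = 33*149 = 4917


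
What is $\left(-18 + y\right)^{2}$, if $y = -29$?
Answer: $2209$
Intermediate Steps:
$\left(-18 + y\right)^{2} = \left(-18 - 29\right)^{2} = \left(-47\right)^{2} = 2209$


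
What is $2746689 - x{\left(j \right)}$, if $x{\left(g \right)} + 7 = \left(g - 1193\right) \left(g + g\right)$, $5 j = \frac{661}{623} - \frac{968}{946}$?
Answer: $\frac{49279518491961628}{17941263025} \approx 2.7467 \cdot 10^{6}$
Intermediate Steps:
$j = \frac{1011}{133945}$ ($j = \frac{\frac{661}{623} - \frac{968}{946}}{5} = \frac{661 \cdot \frac{1}{623} - \frac{44}{43}}{5} = \frac{\frac{661}{623} - \frac{44}{43}}{5} = \frac{1}{5} \cdot \frac{1011}{26789} = \frac{1011}{133945} \approx 0.0075479$)
$x{\left(g \right)} = -7 + 2 g \left(-1193 + g\right)$ ($x{\left(g \right)} = -7 + \left(g - 1193\right) \left(g + g\right) = -7 + \left(-1193 + g\right) 2 g = -7 + 2 g \left(-1193 + g\right)$)
$2746689 - x{\left(j \right)} = 2746689 - \left(-7 - \frac{2412246}{133945} + 2 \left(\frac{1011}{133945}\right)^{2}\right) = 2746689 - \left(-7 - \frac{2412246}{133945} + 2 \cdot \frac{1022121}{17941263025}\right) = 2746689 - \left(-7 - \frac{2412246}{133945} + \frac{2044242}{17941263025}\right) = 2746689 - - \frac{448695087403}{17941263025} = 2746689 + \frac{448695087403}{17941263025} = \frac{49279518491961628}{17941263025}$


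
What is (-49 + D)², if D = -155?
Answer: 41616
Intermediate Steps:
(-49 + D)² = (-49 - 155)² = (-204)² = 41616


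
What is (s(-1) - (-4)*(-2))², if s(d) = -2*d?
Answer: 36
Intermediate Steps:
(s(-1) - (-4)*(-2))² = (-2*(-1) - (-4)*(-2))² = (2 - 1*8)² = (2 - 8)² = (-6)² = 36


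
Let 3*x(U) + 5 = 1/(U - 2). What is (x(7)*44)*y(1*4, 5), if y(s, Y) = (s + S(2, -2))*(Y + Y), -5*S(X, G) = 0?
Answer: -2816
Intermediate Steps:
S(X, G) = 0 (S(X, G) = -1/5*0 = 0)
x(U) = -5/3 + 1/(3*(-2 + U)) (x(U) = -5/3 + 1/(3*(U - 2)) = -5/3 + 1/(3*(-2 + U)))
y(s, Y) = 2*Y*s (y(s, Y) = (s + 0)*(Y + Y) = s*(2*Y) = 2*Y*s)
(x(7)*44)*y(1*4, 5) = (((11 - 5*7)/(3*(-2 + 7)))*44)*(2*5*(1*4)) = (((1/3)*(11 - 35)/5)*44)*(2*5*4) = (((1/3)*(1/5)*(-24))*44)*40 = -8/5*44*40 = -352/5*40 = -2816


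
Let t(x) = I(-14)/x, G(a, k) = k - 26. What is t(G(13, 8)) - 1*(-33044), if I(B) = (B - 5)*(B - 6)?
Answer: 297206/9 ≈ 33023.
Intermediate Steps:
G(a, k) = -26 + k
I(B) = (-6 + B)*(-5 + B) (I(B) = (-5 + B)*(-6 + B) = (-6 + B)*(-5 + B))
t(x) = 380/x (t(x) = (30 + (-14)**2 - 11*(-14))/x = (30 + 196 + 154)/x = 380/x)
t(G(13, 8)) - 1*(-33044) = 380/(-26 + 8) - 1*(-33044) = 380/(-18) + 33044 = 380*(-1/18) + 33044 = -190/9 + 33044 = 297206/9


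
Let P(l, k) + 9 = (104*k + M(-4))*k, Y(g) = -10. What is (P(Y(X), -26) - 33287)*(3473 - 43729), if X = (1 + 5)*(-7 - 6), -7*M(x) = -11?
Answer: -10417045120/7 ≈ -1.4881e+9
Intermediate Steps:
M(x) = 11/7 (M(x) = -1/7*(-11) = 11/7)
X = -78 (X = 6*(-13) = -78)
P(l, k) = -9 + k*(11/7 + 104*k) (P(l, k) = -9 + (104*k + 11/7)*k = -9 + (11/7 + 104*k)*k = -9 + k*(11/7 + 104*k))
(P(Y(X), -26) - 33287)*(3473 - 43729) = ((-9 + 104*(-26)**2 + (11/7)*(-26)) - 33287)*(3473 - 43729) = ((-9 + 104*676 - 286/7) - 33287)*(-40256) = ((-9 + 70304 - 286/7) - 33287)*(-40256) = (491779/7 - 33287)*(-40256) = (258770/7)*(-40256) = -10417045120/7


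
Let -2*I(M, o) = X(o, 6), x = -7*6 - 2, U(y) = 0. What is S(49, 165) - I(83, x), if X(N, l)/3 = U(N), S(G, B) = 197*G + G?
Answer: 9702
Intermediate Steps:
x = -44 (x = -42 - 2 = -44)
S(G, B) = 198*G
X(N, l) = 0 (X(N, l) = 3*0 = 0)
I(M, o) = 0 (I(M, o) = -½*0 = 0)
S(49, 165) - I(83, x) = 198*49 - 1*0 = 9702 + 0 = 9702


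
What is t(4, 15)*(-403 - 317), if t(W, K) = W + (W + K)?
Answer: -16560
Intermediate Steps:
t(W, K) = K + 2*W (t(W, K) = W + (K + W) = K + 2*W)
t(4, 15)*(-403 - 317) = (15 + 2*4)*(-403 - 317) = (15 + 8)*(-720) = 23*(-720) = -16560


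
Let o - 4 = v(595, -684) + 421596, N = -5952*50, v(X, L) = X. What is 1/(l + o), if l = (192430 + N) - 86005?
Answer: 1/231020 ≈ 4.3286e-6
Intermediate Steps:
N = -297600
l = -191175 (l = (192430 - 297600) - 86005 = -105170 - 86005 = -191175)
o = 422195 (o = 4 + (595 + 421596) = 4 + 422191 = 422195)
1/(l + o) = 1/(-191175 + 422195) = 1/231020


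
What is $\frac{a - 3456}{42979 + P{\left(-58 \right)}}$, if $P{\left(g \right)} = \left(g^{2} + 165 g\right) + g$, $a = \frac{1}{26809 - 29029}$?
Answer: $- \frac{7672321}{81507300} \approx -0.094131$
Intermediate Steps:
$a = - \frac{1}{2220}$ ($a = \frac{1}{-2220} = - \frac{1}{2220} \approx -0.00045045$)
$P{\left(g \right)} = g^{2} + 166 g$
$\frac{a - 3456}{42979 + P{\left(-58 \right)}} = \frac{- \frac{1}{2220} - 3456}{42979 - 58 \left(166 - 58\right)} = - \frac{7672321}{2220 \left(42979 - 6264\right)} = - \frac{7672321}{2220 \cdot 36715} = \left(- \frac{7672321}{2220}\right) \frac{1}{36715} = - \frac{7672321}{81507300}$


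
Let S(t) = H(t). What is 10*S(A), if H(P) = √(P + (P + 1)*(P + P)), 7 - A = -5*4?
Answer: 90*√19 ≈ 392.30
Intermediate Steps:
A = 27 (A = 7 - (-5)*4 = 7 - 1*(-20) = 7 + 20 = 27)
H(P) = √(P + 2*P*(1 + P)) (H(P) = √(P + (1 + P)*(2*P)) = √(P + 2*P*(1 + P)))
S(t) = √(t*(3 + 2*t))
10*S(A) = 10*√(27*(3 + 2*27)) = 10*√(27*(3 + 54)) = 10*√(27*57) = 10*√1539 = 10*(9*√19) = 90*√19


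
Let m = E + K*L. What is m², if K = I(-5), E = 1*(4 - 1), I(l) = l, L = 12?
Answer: 3249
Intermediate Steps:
E = 3 (E = 1*3 = 3)
K = -5
m = -57 (m = 3 - 5*12 = 3 - 60 = -57)
m² = (-57)² = 3249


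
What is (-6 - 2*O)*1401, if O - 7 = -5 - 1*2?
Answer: -8406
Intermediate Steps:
O = 0 (O = 7 + (-5 - 1*2) = 7 + (-5 - 2) = 7 - 7 = 0)
(-6 - 2*O)*1401 = (-6 - 2*0)*1401 = (-6 + 0)*1401 = -6*1401 = -8406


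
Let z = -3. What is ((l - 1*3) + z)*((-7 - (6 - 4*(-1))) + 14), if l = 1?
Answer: 15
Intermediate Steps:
((l - 1*3) + z)*((-7 - (6 - 4*(-1))) + 14) = ((1 - 1*3) - 3)*((-7 - (6 - 4*(-1))) + 14) = ((1 - 3) - 3)*((-7 - (6 + 4)) + 14) = (-2 - 3)*((-7 - 1*10) + 14) = -5*((-7 - 10) + 14) = -5*(-17 + 14) = -5*(-3) = 15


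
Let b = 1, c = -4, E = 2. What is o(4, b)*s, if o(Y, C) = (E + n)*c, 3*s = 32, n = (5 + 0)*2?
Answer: -512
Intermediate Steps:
n = 10 (n = 5*2 = 10)
s = 32/3 (s = (⅓)*32 = 32/3 ≈ 10.667)
o(Y, C) = -48 (o(Y, C) = (2 + 10)*(-4) = 12*(-4) = -48)
o(4, b)*s = -48*32/3 = -512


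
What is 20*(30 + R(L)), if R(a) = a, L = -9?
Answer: 420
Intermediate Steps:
20*(30 + R(L)) = 20*(30 - 9) = 20*21 = 420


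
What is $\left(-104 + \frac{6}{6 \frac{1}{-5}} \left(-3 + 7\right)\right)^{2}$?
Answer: $15376$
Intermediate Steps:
$\left(-104 + \frac{6}{6 \frac{1}{-5}} \left(-3 + 7\right)\right)^{2} = \left(-104 + \frac{6}{6 \left(- \frac{1}{5}\right)} 4\right)^{2} = \left(-104 + \frac{6}{- \frac{6}{5}} \cdot 4\right)^{2} = \left(-104 + 6 \left(- \frac{5}{6}\right) 4\right)^{2} = \left(-104 - 20\right)^{2} = \left(-124\right)^{2} = 15376$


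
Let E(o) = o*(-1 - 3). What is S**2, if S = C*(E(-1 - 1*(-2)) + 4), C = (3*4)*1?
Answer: 0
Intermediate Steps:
E(o) = -4*o (E(o) = o*(-4) = -4*o)
C = 12 (C = 12*1 = 12)
S = 0 (S = 12*(-4*(-1 - 1*(-2)) + 4) = 12*(-4*(-1 + 2) + 4) = 12*(-4*1 + 4) = 12*(-4 + 4) = 12*0 = 0)
S**2 = 0**2 = 0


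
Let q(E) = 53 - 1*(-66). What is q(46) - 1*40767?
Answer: -40648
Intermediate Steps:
q(E) = 119 (q(E) = 53 + 66 = 119)
q(46) - 1*40767 = 119 - 1*40767 = 119 - 40767 = -40648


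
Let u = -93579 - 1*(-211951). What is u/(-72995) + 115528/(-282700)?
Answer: -2094836538/1031784325 ≈ -2.0303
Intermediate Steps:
u = 118372 (u = -93579 + 211951 = 118372)
u/(-72995) + 115528/(-282700) = 118372/(-72995) + 115528/(-282700) = 118372*(-1/72995) + 115528*(-1/282700) = -118372/72995 - 28882/70675 = -2094836538/1031784325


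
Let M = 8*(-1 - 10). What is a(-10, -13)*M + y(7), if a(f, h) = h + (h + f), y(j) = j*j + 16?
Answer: 3233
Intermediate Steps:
y(j) = 16 + j² (y(j) = j² + 16 = 16 + j²)
a(f, h) = f + 2*h (a(f, h) = h + (f + h) = f + 2*h)
M = -88 (M = 8*(-11) = -88)
a(-10, -13)*M + y(7) = (-10 + 2*(-13))*(-88) + (16 + 7²) = (-10 - 26)*(-88) + (16 + 49) = -36*(-88) + 65 = 3168 + 65 = 3233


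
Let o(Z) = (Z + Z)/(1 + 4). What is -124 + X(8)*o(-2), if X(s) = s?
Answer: -652/5 ≈ -130.40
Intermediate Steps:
o(Z) = 2*Z/5 (o(Z) = (2*Z)/5 = (2*Z)*(⅕) = 2*Z/5)
-124 + X(8)*o(-2) = -124 + 8*((⅖)*(-2)) = -124 + 8*(-⅘) = -124 - 32/5 = -652/5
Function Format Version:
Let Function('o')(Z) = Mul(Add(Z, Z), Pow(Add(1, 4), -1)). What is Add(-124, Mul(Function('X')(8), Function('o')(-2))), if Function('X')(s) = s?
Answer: Rational(-652, 5) ≈ -130.40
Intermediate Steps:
Function('o')(Z) = Mul(Rational(2, 5), Z) (Function('o')(Z) = Mul(Mul(2, Z), Pow(5, -1)) = Mul(Mul(2, Z), Rational(1, 5)) = Mul(Rational(2, 5), Z))
Add(-124, Mul(Function('X')(8), Function('o')(-2))) = Add(-124, Mul(8, Mul(Rational(2, 5), -2))) = Add(-124, Mul(8, Rational(-4, 5))) = Add(-124, Rational(-32, 5)) = Rational(-652, 5)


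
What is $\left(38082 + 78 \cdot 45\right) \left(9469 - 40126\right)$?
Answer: $-1275085944$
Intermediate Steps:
$\left(38082 + 78 \cdot 45\right) \left(9469 - 40126\right) = \left(38082 + 3510\right) \left(-30657\right) = 41592 \left(-30657\right) = -1275085944$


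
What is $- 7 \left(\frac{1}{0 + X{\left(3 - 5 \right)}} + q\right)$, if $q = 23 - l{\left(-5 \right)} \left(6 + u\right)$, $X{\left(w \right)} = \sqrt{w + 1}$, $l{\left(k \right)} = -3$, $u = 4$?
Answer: $-371 + 7 i \approx -371.0 + 7.0 i$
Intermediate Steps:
$X{\left(w \right)} = \sqrt{1 + w}$
$q = 53$ ($q = 23 - - 3 \left(6 + 4\right) = 23 - \left(-3\right) 10 = 23 - -30 = 23 + 30 = 53$)
$- 7 \left(\frac{1}{0 + X{\left(3 - 5 \right)}} + q\right) = - 7 \left(\frac{1}{0 + \sqrt{1 + \left(3 - 5\right)}} + 53\right) = - 7 \left(\frac{1}{0 + \sqrt{1 - 2}} + 53\right) = - 7 \left(\frac{1}{0 + \sqrt{-1}} + 53\right) = - 7 \left(\frac{1}{0 + i} + 53\right) = - 7 \left(\frac{1}{i} + 53\right) = - 7 \left(- i + 53\right) = - 7 \left(53 - i\right) = -371 + 7 i$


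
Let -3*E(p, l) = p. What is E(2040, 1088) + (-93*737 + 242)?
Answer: -68979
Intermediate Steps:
E(p, l) = -p/3
E(2040, 1088) + (-93*737 + 242) = -1/3*2040 + (-93*737 + 242) = -680 + (-68541 + 242) = -680 - 68299 = -68979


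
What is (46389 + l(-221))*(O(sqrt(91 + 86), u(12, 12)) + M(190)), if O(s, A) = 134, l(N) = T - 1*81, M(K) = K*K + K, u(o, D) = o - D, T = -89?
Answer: 1683480856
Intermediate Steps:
M(K) = K + K**2 (M(K) = K**2 + K = K + K**2)
l(N) = -170 (l(N) = -89 - 1*81 = -89 - 81 = -170)
(46389 + l(-221))*(O(sqrt(91 + 86), u(12, 12)) + M(190)) = (46389 - 170)*(134 + 190*(1 + 190)) = 46219*(134 + 190*191) = 46219*(134 + 36290) = 46219*36424 = 1683480856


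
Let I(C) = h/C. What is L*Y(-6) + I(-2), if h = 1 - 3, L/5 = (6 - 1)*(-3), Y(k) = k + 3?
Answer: 226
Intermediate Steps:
Y(k) = 3 + k
L = -75 (L = 5*((6 - 1)*(-3)) = 5*(5*(-3)) = 5*(-15) = -75)
h = -2
I(C) = -2/C
L*Y(-6) + I(-2) = -75*(3 - 6) - 2/(-2) = -75*(-3) - 2*(-1/2) = 225 + 1 = 226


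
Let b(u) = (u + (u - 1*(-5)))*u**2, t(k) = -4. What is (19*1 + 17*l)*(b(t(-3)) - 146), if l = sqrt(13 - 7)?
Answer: -3686 - 3298*sqrt(6) ≈ -11764.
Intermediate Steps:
l = sqrt(6) ≈ 2.4495
b(u) = u**2*(5 + 2*u) (b(u) = (u + (u + 5))*u**2 = (u + (5 + u))*u**2 = (5 + 2*u)*u**2 = u**2*(5 + 2*u))
(19*1 + 17*l)*(b(t(-3)) - 146) = (19*1 + 17*sqrt(6))*((-4)**2*(5 + 2*(-4)) - 146) = (19 + 17*sqrt(6))*(16*(5 - 8) - 146) = (19 + 17*sqrt(6))*(16*(-3) - 146) = (19 + 17*sqrt(6))*(-48 - 146) = (19 + 17*sqrt(6))*(-194) = -3686 - 3298*sqrt(6)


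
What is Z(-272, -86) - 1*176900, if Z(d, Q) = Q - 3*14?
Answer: -177028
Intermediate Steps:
Z(d, Q) = -42 + Q (Z(d, Q) = Q - 42 = -42 + Q)
Z(-272, -86) - 1*176900 = (-42 - 86) - 1*176900 = -128 - 176900 = -177028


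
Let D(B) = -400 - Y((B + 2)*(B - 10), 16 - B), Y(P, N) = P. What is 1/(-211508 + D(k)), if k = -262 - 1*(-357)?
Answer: -1/220153 ≈ -4.5423e-6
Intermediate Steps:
k = 95 (k = -262 + 357 = 95)
D(B) = -400 - (-10 + B)*(2 + B) (D(B) = -400 - (B + 2)*(B - 10) = -400 - (2 + B)*(-10 + B) = -400 - (-10 + B)*(2 + B))
1/(-211508 + D(k)) = 1/(-211508 + (-380 - 1*95² + 8*95)) = 1/(-211508 + (-380 - 1*9025 + 760)) = 1/(-211508 + (-380 - 9025 + 760)) = 1/(-211508 - 8645) = 1/(-220153) = -1/220153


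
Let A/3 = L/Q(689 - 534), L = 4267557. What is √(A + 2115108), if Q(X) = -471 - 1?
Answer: 3*√12921371110/236 ≈ 1445.0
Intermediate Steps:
Q(X) = -472
A = -12802671/472 (A = 3*(4267557/(-472)) = 3*(4267557*(-1/472)) = 3*(-4267557/472) = -12802671/472 ≈ -27124.)
√(A + 2115108) = √(-12802671/472 + 2115108) = √(985528305/472) = 3*√12921371110/236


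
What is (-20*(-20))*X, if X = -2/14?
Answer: -400/7 ≈ -57.143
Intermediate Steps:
X = -⅐ (X = -2*1/14 = -⅐ ≈ -0.14286)
(-20*(-20))*X = -20*(-20)*(-⅐) = 400*(-⅐) = -400/7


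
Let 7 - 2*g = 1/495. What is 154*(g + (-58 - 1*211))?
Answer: -1839922/45 ≈ -40887.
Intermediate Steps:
g = 1732/495 (g = 7/2 - 1/2/495 = 7/2 - 1/2*1/495 = 7/2 - 1/990 = 1732/495 ≈ 3.4990)
154*(g + (-58 - 1*211)) = 154*(1732/495 + (-58 - 1*211)) = 154*(1732/495 + (-58 - 211)) = 154*(1732/495 - 269) = 154*(-131423/495) = -1839922/45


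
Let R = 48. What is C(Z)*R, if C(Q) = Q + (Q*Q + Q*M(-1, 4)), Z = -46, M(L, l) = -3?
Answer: 105984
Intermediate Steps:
C(Q) = Q² - 2*Q (C(Q) = Q + (Q*Q + Q*(-3)) = Q + (Q² - 3*Q) = Q² - 2*Q)
C(Z)*R = -46*(-2 - 46)*48 = -46*(-48)*48 = 2208*48 = 105984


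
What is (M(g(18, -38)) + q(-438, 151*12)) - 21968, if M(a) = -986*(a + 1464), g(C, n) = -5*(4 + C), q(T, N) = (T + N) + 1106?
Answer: -1354532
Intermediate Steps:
q(T, N) = 1106 + N + T (q(T, N) = (N + T) + 1106 = 1106 + N + T)
g(C, n) = -20 - 5*C
M(a) = -1443504 - 986*a (M(a) = -986*(1464 + a) = -1443504 - 986*a)
(M(g(18, -38)) + q(-438, 151*12)) - 21968 = ((-1443504 - 986*(-20 - 5*18)) + (1106 + 151*12 - 438)) - 21968 = ((-1443504 - 986*(-20 - 90)) + (1106 + 1812 - 438)) - 21968 = ((-1443504 - 986*(-110)) + 2480) - 21968 = ((-1443504 + 108460) + 2480) - 21968 = (-1335044 + 2480) - 21968 = -1332564 - 21968 = -1354532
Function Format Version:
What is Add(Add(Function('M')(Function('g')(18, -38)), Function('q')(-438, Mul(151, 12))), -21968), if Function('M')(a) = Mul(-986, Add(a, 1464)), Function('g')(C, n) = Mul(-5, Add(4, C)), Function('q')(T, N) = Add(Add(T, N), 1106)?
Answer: -1354532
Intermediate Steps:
Function('q')(T, N) = Add(1106, N, T) (Function('q')(T, N) = Add(Add(N, T), 1106) = Add(1106, N, T))
Function('g')(C, n) = Add(-20, Mul(-5, C))
Function('M')(a) = Add(-1443504, Mul(-986, a)) (Function('M')(a) = Mul(-986, Add(1464, a)) = Add(-1443504, Mul(-986, a)))
Add(Add(Function('M')(Function('g')(18, -38)), Function('q')(-438, Mul(151, 12))), -21968) = Add(Add(Add(-1443504, Mul(-986, Add(-20, Mul(-5, 18)))), Add(1106, Mul(151, 12), -438)), -21968) = Add(Add(Add(-1443504, Mul(-986, Add(-20, -90))), Add(1106, 1812, -438)), -21968) = Add(Add(Add(-1443504, Mul(-986, -110)), 2480), -21968) = Add(Add(Add(-1443504, 108460), 2480), -21968) = Add(Add(-1335044, 2480), -21968) = Add(-1332564, -21968) = -1354532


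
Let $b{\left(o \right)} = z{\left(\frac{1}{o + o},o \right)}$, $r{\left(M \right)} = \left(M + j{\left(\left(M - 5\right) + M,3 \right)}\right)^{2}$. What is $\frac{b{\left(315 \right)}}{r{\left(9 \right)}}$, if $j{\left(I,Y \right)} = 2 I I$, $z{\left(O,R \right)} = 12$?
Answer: $\frac{12}{120409} \approx 9.966 \cdot 10^{-5}$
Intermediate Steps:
$j{\left(I,Y \right)} = 2 I^{2}$
$r{\left(M \right)} = \left(M + 2 \left(-5 + 2 M\right)^{2}\right)^{2}$ ($r{\left(M \right)} = \left(M + 2 \left(\left(M - 5\right) + M\right)^{2}\right)^{2} = \left(M + 2 \left(\left(-5 + M\right) + M\right)^{2}\right)^{2} = \left(M + 2 \left(-5 + 2 M\right)^{2}\right)^{2}$)
$b{\left(o \right)} = 12$
$\frac{b{\left(315 \right)}}{r{\left(9 \right)}} = \frac{12}{\left(9 + 2 \left(-5 + 2 \cdot 9\right)^{2}\right)^{2}} = \frac{12}{\left(9 + 2 \left(-5 + 18\right)^{2}\right)^{2}} = \frac{12}{\left(9 + 2 \cdot 13^{2}\right)^{2}} = \frac{12}{\left(9 + 2 \cdot 169\right)^{2}} = \frac{12}{\left(9 + 338\right)^{2}} = \frac{12}{347^{2}} = \frac{12}{120409}$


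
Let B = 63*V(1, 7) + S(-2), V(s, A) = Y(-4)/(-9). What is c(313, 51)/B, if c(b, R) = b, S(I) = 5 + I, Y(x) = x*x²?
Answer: 313/451 ≈ 0.69401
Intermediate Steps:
Y(x) = x³
V(s, A) = 64/9 (V(s, A) = (-4)³/(-9) = -64*(-⅑) = 64/9)
B = 451 (B = 63*(64/9) + (5 - 2) = 448 + 3 = 451)
c(313, 51)/B = 313/451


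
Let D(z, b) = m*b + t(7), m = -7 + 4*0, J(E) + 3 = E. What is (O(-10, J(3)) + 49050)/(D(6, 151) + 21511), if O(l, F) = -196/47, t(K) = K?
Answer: 2305154/961667 ≈ 2.3970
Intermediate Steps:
J(E) = -3 + E
m = -7 (m = -7 + 0 = -7)
D(z, b) = 7 - 7*b (D(z, b) = -7*b + 7 = 7 - 7*b)
O(l, F) = -196/47 (O(l, F) = -196*1/47 = -196/47)
(O(-10, J(3)) + 49050)/(D(6, 151) + 21511) = (-196/47 + 49050)/((7 - 7*151) + 21511) = 2305154/(47*((7 - 1057) + 21511)) = 2305154/(47*(-1050 + 21511)) = (2305154/47)/20461 = (2305154/47)*(1/20461) = 2305154/961667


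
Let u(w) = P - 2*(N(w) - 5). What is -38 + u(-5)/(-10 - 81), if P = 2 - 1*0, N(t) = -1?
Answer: -496/13 ≈ -38.154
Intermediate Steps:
P = 2 (P = 2 + 0 = 2)
u(w) = 14 (u(w) = 2 - 2*(-1 - 5) = 2 - 2*(-6) = 2 + 12 = 14)
-38 + u(-5)/(-10 - 81) = -38 + 14/(-10 - 81) = -38 + 14/(-91) = -38 - 1/91*14 = -38 - 2/13 = -496/13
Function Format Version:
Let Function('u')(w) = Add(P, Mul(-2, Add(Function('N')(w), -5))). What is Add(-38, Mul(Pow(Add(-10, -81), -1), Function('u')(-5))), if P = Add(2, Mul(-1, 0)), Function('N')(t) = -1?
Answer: Rational(-496, 13) ≈ -38.154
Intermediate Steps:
P = 2 (P = Add(2, 0) = 2)
Function('u')(w) = 14 (Function('u')(w) = Add(2, Mul(-2, Add(-1, -5))) = Add(2, Mul(-2, -6)) = Add(2, 12) = 14)
Add(-38, Mul(Pow(Add(-10, -81), -1), Function('u')(-5))) = Add(-38, Mul(Pow(Add(-10, -81), -1), 14)) = Add(-38, Mul(Pow(-91, -1), 14)) = Add(-38, Mul(Rational(-1, 91), 14)) = Add(-38, Rational(-2, 13)) = Rational(-496, 13)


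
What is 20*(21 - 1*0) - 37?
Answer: 383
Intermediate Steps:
20*(21 - 1*0) - 37 = 20*(21 + 0) - 37 = 20*21 - 37 = 420 - 37 = 383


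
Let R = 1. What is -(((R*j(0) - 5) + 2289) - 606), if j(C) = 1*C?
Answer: -1678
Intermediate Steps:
j(C) = C
-(((R*j(0) - 5) + 2289) - 606) = -(((1*0 - 5) + 2289) - 606) = -(((0 - 5) + 2289) - 606) = -((-5 + 2289) - 606) = -(2284 - 606) = -1*1678 = -1678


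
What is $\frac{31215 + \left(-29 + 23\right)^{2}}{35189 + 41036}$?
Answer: $\frac{31251}{76225} \approx 0.40998$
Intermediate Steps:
$\frac{31215 + \left(-29 + 23\right)^{2}}{35189 + 41036} = \frac{31215 + \left(-6\right)^{2}}{76225} = \left(31215 + 36\right) \frac{1}{76225} = 31251 \cdot \frac{1}{76225} = \frac{31251}{76225}$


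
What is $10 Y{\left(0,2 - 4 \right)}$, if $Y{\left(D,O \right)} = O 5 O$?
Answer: $200$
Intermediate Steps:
$Y{\left(D,O \right)} = 5 O^{2}$ ($Y{\left(D,O \right)} = 5 O O = 5 O^{2}$)
$10 Y{\left(0,2 - 4 \right)} = 10 \cdot 5 \left(2 - 4\right)^{2} = 10 \cdot 5 \left(-2\right)^{2} = 10 \cdot 5 \cdot 4 = 10 \cdot 20 = 200$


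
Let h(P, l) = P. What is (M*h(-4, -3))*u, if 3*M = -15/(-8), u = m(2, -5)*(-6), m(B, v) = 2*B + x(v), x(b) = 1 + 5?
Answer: 150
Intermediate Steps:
x(b) = 6
m(B, v) = 6 + 2*B (m(B, v) = 2*B + 6 = 6 + 2*B)
u = -60 (u = (6 + 2*2)*(-6) = (6 + 4)*(-6) = 10*(-6) = -60)
M = 5/8 (M = (-15/(-8))/3 = (-15*(-⅛))/3 = (⅓)*(15/8) = 5/8 ≈ 0.62500)
(M*h(-4, -3))*u = ((5/8)*(-4))*(-60) = -5/2*(-60) = 150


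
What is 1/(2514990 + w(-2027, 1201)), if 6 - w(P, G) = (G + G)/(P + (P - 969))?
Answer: 5023/12632827310 ≈ 3.9761e-7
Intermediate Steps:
w(P, G) = 6 - 2*G/(-969 + 2*P) (w(P, G) = 6 - (G + G)/(P + (P - 969)) = 6 - 2*G/(P + (-969 + P)) = 6 - 2*G/(-969 + 2*P))
1/(2514990 + w(-2027, 1201)) = 1/(2514990 + 2*(-2907 - 1*1201 + 6*(-2027))/(-969 + 2*(-2027))) = 1/(2514990 + 2*(-2907 - 1201 - 12162)/(-969 - 4054)) = 1/(2514990 + 2*(-16270)/(-5023)) = 1/(2514990 + 2*(-1/5023)*(-16270)) = 1/(2514990 + 32540/5023) = 1/(12632827310/5023) = 5023/12632827310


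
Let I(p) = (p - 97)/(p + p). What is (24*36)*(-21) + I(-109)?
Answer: -1977593/109 ≈ -18143.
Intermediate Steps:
I(p) = (-97 + p)/(2*p) (I(p) = (-97 + p)/((2*p)) = (-97 + p)*(1/(2*p)) = (-97 + p)/(2*p))
(24*36)*(-21) + I(-109) = (24*36)*(-21) + (½)*(-97 - 109)/(-109) = 864*(-21) + (½)*(-1/109)*(-206) = -18144 + 103/109 = -1977593/109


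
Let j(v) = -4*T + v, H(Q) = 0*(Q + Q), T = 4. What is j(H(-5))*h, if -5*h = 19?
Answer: 304/5 ≈ 60.800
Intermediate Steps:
H(Q) = 0 (H(Q) = 0*(2*Q) = 0)
h = -19/5 (h = -1/5*19 = -19/5 ≈ -3.8000)
j(v) = -16 + v (j(v) = -4*4 + v = -16 + v)
j(H(-5))*h = (-16 + 0)*(-19/5) = -16*(-19/5) = 304/5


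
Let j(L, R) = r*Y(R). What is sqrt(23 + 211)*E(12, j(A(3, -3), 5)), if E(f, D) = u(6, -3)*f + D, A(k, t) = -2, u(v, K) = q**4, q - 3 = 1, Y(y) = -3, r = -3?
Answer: 9243*sqrt(26) ≈ 47130.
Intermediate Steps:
q = 4 (q = 3 + 1 = 4)
u(v, K) = 256 (u(v, K) = 4**4 = 256)
j(L, R) = 9 (j(L, R) = -3*(-3) = 9)
E(f, D) = D + 256*f (E(f, D) = 256*f + D = D + 256*f)
sqrt(23 + 211)*E(12, j(A(3, -3), 5)) = sqrt(23 + 211)*(9 + 256*12) = sqrt(234)*(9 + 3072) = (3*sqrt(26))*3081 = 9243*sqrt(26)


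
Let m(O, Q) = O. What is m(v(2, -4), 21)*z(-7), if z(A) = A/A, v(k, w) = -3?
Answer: -3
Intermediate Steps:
z(A) = 1
m(v(2, -4), 21)*z(-7) = -3*1 = -3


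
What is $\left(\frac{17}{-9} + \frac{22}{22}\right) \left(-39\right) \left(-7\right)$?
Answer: $- \frac{728}{3} \approx -242.67$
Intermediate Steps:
$\left(\frac{17}{-9} + \frac{22}{22}\right) \left(-39\right) \left(-7\right) = \left(17 \left(- \frac{1}{9}\right) + 22 \cdot \frac{1}{22}\right) \left(-39\right) \left(-7\right) = \left(- \frac{17}{9} + 1\right) \left(-39\right) \left(-7\right) = \left(- \frac{8}{9}\right) \left(-39\right) \left(-7\right) = \frac{104}{3} \left(-7\right) = - \frac{728}{3}$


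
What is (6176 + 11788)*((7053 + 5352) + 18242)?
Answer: 550542708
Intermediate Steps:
(6176 + 11788)*((7053 + 5352) + 18242) = 17964*(12405 + 18242) = 17964*30647 = 550542708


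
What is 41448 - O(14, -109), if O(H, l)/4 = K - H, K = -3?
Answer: 41516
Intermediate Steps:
O(H, l) = -12 - 4*H (O(H, l) = 4*(-3 - H) = -12 - 4*H)
41448 - O(14, -109) = 41448 - (-12 - 4*14) = 41448 - (-12 - 56) = 41448 - 1*(-68) = 41448 + 68 = 41516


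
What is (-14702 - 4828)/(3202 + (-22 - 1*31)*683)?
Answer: 6510/10999 ≈ 0.59187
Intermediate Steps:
(-14702 - 4828)/(3202 + (-22 - 1*31)*683) = -19530/(3202 + (-22 - 31)*683) = -19530/(3202 - 53*683) = -19530/(3202 - 36199) = -19530/(-32997) = -19530*(-1/32997) = 6510/10999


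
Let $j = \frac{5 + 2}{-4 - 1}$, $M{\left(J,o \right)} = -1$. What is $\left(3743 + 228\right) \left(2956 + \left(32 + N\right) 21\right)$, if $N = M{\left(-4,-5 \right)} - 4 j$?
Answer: $\frac{73951933}{5} \approx 1.479 \cdot 10^{7}$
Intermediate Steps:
$j = - \frac{7}{5}$ ($j = \frac{7}{-5} = 7 \left(- \frac{1}{5}\right) = - \frac{7}{5} \approx -1.4$)
$N = \frac{23}{5}$ ($N = -1 - - \frac{28}{5} = -1 + \frac{28}{5} = \frac{23}{5} \approx 4.6$)
$\left(3743 + 228\right) \left(2956 + \left(32 + N\right) 21\right) = \left(3743 + 228\right) \left(2956 + \left(32 + \frac{23}{5}\right) 21\right) = 3971 \left(2956 + \frac{183}{5} \cdot 21\right) = 3971 \left(2956 + \frac{3843}{5}\right) = 3971 \cdot \frac{18623}{5} = \frac{73951933}{5}$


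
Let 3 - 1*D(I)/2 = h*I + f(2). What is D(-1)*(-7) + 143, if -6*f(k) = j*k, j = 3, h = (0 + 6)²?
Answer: -417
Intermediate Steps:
h = 36 (h = 6² = 36)
f(k) = -k/2
D(I) = 8 - 72*I (D(I) = 6 - 2*(36*I - ½*2) = 6 - 2*(36*I - 1) = 6 - 2*(-1 + 36*I) = 6 + (2 - 72*I) = 8 - 72*I)
D(-1)*(-7) + 143 = (8 - 72*(-1))*(-7) + 143 = (8 + 72)*(-7) + 143 = 80*(-7) + 143 = -560 + 143 = -417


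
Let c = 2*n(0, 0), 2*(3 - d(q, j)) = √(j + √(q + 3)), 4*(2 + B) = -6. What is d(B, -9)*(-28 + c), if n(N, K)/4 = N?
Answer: -84 + 7*√(-36 + 2*I*√2) ≈ -82.351 + 42.032*I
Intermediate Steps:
B = -7/2 (B = -2 + (¼)*(-6) = -2 - 3/2 = -7/2 ≈ -3.5000)
n(N, K) = 4*N
d(q, j) = 3 - √(j + √(3 + q))/2 (d(q, j) = 3 - √(j + √(q + 3))/2 = 3 - √(j + √(3 + q))/2)
c = 0 (c = 2*(4*0) = 2*0 = 0)
d(B, -9)*(-28 + c) = (3 - √(-9 + √(3 - 7/2))/2)*(-28 + 0) = (3 - √(-9 + √(-½))/2)*(-28) = (3 - √(-9 + I*√2/2)/2)*(-28) = -84 + 14*√(-9 + I*√2/2)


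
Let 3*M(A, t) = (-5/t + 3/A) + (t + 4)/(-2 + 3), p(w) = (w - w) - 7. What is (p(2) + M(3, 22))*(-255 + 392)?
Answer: 17399/66 ≈ 263.62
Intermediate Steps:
p(w) = -7 (p(w) = 0 - 7 = -7)
M(A, t) = 4/3 + 1/A - 5/(3*t) + t/3 (M(A, t) = ((-5/t + 3/A) + (t + 4)/(-2 + 3))/3 = ((-5/t + 3/A) + (4 + t)/1)/3 = ((-5/t + 3/A) + (4 + t)*1)/3 = ((-5/t + 3/A) + (4 + t))/3 = (4 + t - 5/t + 3/A)/3 = 4/3 + 1/A - 5/(3*t) + t/3)
(p(2) + M(3, 22))*(-255 + 392) = (-7 + (4/3 + 1/3 - 5/3/22 + (⅓)*22))*(-255 + 392) = (-7 + (4/3 + ⅓ - 5/3*1/22 + 22/3))*137 = (-7 + (4/3 + ⅓ - 5/66 + 22/3))*137 = (-7 + 589/66)*137 = (127/66)*137 = 17399/66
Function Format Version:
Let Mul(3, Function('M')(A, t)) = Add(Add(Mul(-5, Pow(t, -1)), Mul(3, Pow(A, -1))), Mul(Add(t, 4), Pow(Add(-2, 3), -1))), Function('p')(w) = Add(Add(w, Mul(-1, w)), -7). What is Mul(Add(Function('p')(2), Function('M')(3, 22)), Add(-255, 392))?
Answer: Rational(17399, 66) ≈ 263.62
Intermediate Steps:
Function('p')(w) = -7 (Function('p')(w) = Add(0, -7) = -7)
Function('M')(A, t) = Add(Rational(4, 3), Pow(A, -1), Mul(Rational(-5, 3), Pow(t, -1)), Mul(Rational(1, 3), t)) (Function('M')(A, t) = Mul(Rational(1, 3), Add(Add(Mul(-5, Pow(t, -1)), Mul(3, Pow(A, -1))), Mul(Add(t, 4), Pow(Add(-2, 3), -1)))) = Mul(Rational(1, 3), Add(Add(Mul(-5, Pow(t, -1)), Mul(3, Pow(A, -1))), Mul(Add(4, t), Pow(1, -1)))) = Mul(Rational(1, 3), Add(Add(Mul(-5, Pow(t, -1)), Mul(3, Pow(A, -1))), Mul(Add(4, t), 1))) = Mul(Rational(1, 3), Add(Add(Mul(-5, Pow(t, -1)), Mul(3, Pow(A, -1))), Add(4, t))) = Mul(Rational(1, 3), Add(4, t, Mul(-5, Pow(t, -1)), Mul(3, Pow(A, -1)))) = Add(Rational(4, 3), Pow(A, -1), Mul(Rational(-5, 3), Pow(t, -1)), Mul(Rational(1, 3), t)))
Mul(Add(Function('p')(2), Function('M')(3, 22)), Add(-255, 392)) = Mul(Add(-7, Add(Rational(4, 3), Pow(3, -1), Mul(Rational(-5, 3), Pow(22, -1)), Mul(Rational(1, 3), 22))), Add(-255, 392)) = Mul(Add(-7, Add(Rational(4, 3), Rational(1, 3), Mul(Rational(-5, 3), Rational(1, 22)), Rational(22, 3))), 137) = Mul(Add(-7, Add(Rational(4, 3), Rational(1, 3), Rational(-5, 66), Rational(22, 3))), 137) = Mul(Add(-7, Rational(589, 66)), 137) = Mul(Rational(127, 66), 137) = Rational(17399, 66)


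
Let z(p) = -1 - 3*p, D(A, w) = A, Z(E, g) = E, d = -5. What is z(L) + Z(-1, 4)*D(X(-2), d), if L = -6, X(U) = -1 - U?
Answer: 16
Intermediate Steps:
z(L) + Z(-1, 4)*D(X(-2), d) = (-1 - 3*(-6)) - (-1 - 1*(-2)) = (-1 + 18) - (-1 + 2) = 17 - 1*1 = 17 - 1 = 16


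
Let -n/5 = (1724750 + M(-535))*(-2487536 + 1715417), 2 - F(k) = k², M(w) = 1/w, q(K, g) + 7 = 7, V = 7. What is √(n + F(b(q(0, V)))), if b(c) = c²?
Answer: √76233867396742415/107 ≈ 2.5804e+6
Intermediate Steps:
q(K, g) = 0 (q(K, g) = -7 + 7 = 0)
F(k) = 2 - k²
n = 712466050436631/107 (n = -5*(1724750 + 1/(-535))*(-2487536 + 1715417) = -5*(1724750 - 1/535)*(-772119) = -922741249*(-772119)/107 = -5*(-712466050436631/535) = 712466050436631/107 ≈ 6.6586e+12)
√(n + F(b(q(0, V)))) = √(712466050436631/107 + (2 - (0²)²)) = √(712466050436631/107 + (2 - 1*0²)) = √(712466050436631/107 + (2 - 1*0)) = √(712466050436631/107 + (2 + 0)) = √(712466050436631/107 + 2) = √(712466050436845/107) = √76233867396742415/107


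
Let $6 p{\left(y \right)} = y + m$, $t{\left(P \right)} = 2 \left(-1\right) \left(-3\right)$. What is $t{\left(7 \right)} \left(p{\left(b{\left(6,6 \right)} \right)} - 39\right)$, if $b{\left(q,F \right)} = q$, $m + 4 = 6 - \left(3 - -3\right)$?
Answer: $-232$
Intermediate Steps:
$t{\left(P \right)} = 6$ ($t{\left(P \right)} = \left(-2\right) \left(-3\right) = 6$)
$m = -4$ ($m = -4 + \left(6 - \left(3 - -3\right)\right) = -4 + \left(6 - \left(3 + 3\right)\right) = -4 + \left(6 - 6\right) = -4 + 0 = -4$)
$p{\left(y \right)} = - \frac{2}{3} + \frac{y}{6}$ ($p{\left(y \right)} = \frac{y - 4}{6} = \frac{-4 + y}{6} = - \frac{2}{3} + \frac{y}{6}$)
$t{\left(7 \right)} \left(p{\left(b{\left(6,6 \right)} \right)} - 39\right) = 6 \left(\left(- \frac{2}{3} + \frac{1}{6} \cdot 6\right) - 39\right) = 6 \left(\left(- \frac{2}{3} + 1\right) - 39\right) = 6 \left(\frac{1}{3} - 39\right) = 6 \left(- \frac{116}{3}\right) = -232$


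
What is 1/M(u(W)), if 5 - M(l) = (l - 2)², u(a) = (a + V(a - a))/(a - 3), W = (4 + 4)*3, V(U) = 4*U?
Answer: 49/209 ≈ 0.23445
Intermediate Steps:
W = 24 (W = 8*3 = 24)
u(a) = a/(-3 + a) (u(a) = (a + 4*(a - a))/(a - 3) = (a + 4*0)/(-3 + a) = (a + 0)/(-3 + a) = a/(-3 + a))
M(l) = 5 - (-2 + l)² (M(l) = 5 - (l - 2)² = 5 - (-2 + l)²)
1/M(u(W)) = 1/(5 - (-2 + 24/(-3 + 24))²) = 1/(5 - (-2 + 24/21)²) = 1/(5 - (-2 + 24*(1/21))²) = 1/(5 - (-2 + 8/7)²) = 1/(5 - (-6/7)²) = 1/(5 - 1*36/49) = 1/(5 - 36/49) = 1/(209/49) = 49/209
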